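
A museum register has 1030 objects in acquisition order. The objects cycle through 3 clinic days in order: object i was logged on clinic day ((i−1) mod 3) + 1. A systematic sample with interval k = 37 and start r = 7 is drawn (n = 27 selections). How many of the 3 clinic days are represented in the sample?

3

Consecutive selections differ by k = 37, so their clinic day numbers differ by 37 mod 3 = 1.
gcd(37, 3) = 1, so the sample visits 3/1 = 3 distinct residues mod 3.
Start 7 is clinic day 1; the clinic days hit are 1, 2, 3.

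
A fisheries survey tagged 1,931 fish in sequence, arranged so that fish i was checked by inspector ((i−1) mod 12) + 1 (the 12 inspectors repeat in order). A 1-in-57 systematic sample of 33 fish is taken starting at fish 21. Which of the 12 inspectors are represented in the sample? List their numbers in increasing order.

Consecutive selections differ by k = 57, so their inspector numbers differ by 57 mod 12 = 9.
gcd(57, 12) = 3, so the sample visits 12/3 = 4 distinct residues mod 12.
Start 21 is inspector 9; the inspectors hit are 3, 6, 9, 12.

3, 6, 9, 12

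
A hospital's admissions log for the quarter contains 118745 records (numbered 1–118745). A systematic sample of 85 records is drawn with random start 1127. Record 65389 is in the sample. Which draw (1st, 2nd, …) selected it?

47

k = 118745/85 = 1397
position = (65389 − 1127)/1397 + 1 = 64262/1397 + 1 = 46 + 1 = 47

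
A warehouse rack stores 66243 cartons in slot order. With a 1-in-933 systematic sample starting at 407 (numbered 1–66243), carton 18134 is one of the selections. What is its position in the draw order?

k = 933
position = (18134 − 407)/933 + 1 = 17727/933 + 1 = 19 + 1 = 20

20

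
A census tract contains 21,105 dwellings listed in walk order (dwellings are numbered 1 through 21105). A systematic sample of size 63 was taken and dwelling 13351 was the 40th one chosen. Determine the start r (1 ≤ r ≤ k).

k = 21105/63 = 335
r = 13351 − (40−1)×335 = 13351 − 13065 = 286

286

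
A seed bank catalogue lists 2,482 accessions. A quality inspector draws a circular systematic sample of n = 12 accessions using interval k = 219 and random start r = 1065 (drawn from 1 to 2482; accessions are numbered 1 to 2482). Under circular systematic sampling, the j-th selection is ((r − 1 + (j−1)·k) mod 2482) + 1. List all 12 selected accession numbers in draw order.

Selection 1: 1065
Selection 2: 1065 + 219 = 1284
Selection 3: 1284 + 219 = 1503
Selection 4: 1503 + 219 = 1722
Selection 5: 1722 + 219 = 1941
Selection 6: 1941 + 219 = 2160
Selection 7: 2160 + 219 = 2379
Selection 8: 2379 + 219 = 2598 → 2598 − 2482 = 116
Selection 9: 116 + 219 = 335
Selection 10: 335 + 219 = 554
Selection 11: 554 + 219 = 773
Selection 12: 773 + 219 = 992

1065, 1284, 1503, 1722, 1941, 2160, 2379, 116, 335, 554, 773, 992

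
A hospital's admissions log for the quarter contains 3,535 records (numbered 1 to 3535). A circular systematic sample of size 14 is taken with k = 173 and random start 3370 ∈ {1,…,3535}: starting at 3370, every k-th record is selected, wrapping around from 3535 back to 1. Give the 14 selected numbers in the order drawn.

Selection 1: 3370
Selection 2: 3370 + 173 = 3543 → 3543 − 3535 = 8
Selection 3: 8 + 173 = 181
Selection 4: 181 + 173 = 354
Selection 5: 354 + 173 = 527
Selection 6: 527 + 173 = 700
Selection 7: 700 + 173 = 873
Selection 8: 873 + 173 = 1046
Selection 9: 1046 + 173 = 1219
Selection 10: 1219 + 173 = 1392
Selection 11: 1392 + 173 = 1565
Selection 12: 1565 + 173 = 1738
Selection 13: 1738 + 173 = 1911
Selection 14: 1911 + 173 = 2084

3370, 8, 181, 354, 527, 700, 873, 1046, 1219, 1392, 1565, 1738, 1911, 2084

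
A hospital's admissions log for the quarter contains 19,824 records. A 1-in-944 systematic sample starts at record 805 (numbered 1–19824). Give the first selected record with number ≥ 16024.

16853

k = 944
Steps past start: ⌈(16024 − 805)/944⌉ = ⌈15219/944⌉ = 17
Selected record: 805 + 17×944 = 16853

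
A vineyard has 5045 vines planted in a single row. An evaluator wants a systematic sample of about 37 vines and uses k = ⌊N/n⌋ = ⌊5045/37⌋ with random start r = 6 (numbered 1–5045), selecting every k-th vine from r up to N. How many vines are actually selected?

38

k = ⌊5045/37⌋ = 136
Achieved size = ⌊(5045 − 6)/136⌋ + 1 = ⌊5039/136⌋ + 1 = 37 + 1 = 38
(last selection: 6 + 37×136 = 5038 ≤ 5045; next would be 5174 > 5045)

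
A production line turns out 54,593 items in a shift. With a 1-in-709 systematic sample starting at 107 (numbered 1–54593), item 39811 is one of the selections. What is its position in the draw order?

57

k = 709
position = (39811 − 107)/709 + 1 = 39704/709 + 1 = 56 + 1 = 57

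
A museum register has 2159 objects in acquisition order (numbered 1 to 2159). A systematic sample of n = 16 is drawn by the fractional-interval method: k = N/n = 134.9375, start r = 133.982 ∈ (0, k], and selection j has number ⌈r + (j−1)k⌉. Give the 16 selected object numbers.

j=1: r + 0k = 133.982 → ⌈·⌉ = 134
j=2: r + 1k = 268.9195 → ⌈·⌉ = 269
j=3: r + 2k = 403.857 → ⌈·⌉ = 404
j=4: r + 3k = 538.7945 → ⌈·⌉ = 539
j=5: r + 4k = 673.732 → ⌈·⌉ = 674
j=6: r + 5k = 808.6695 → ⌈·⌉ = 809
j=7: r + 6k = 943.607 → ⌈·⌉ = 944
j=8: r + 7k = 1078.5445 → ⌈·⌉ = 1079
j=9: r + 8k = 1213.482 → ⌈·⌉ = 1214
j=10: r + 9k = 1348.4195 → ⌈·⌉ = 1349
j=11: r + 10k = 1483.357 → ⌈·⌉ = 1484
j=12: r + 11k = 1618.2945 → ⌈·⌉ = 1619
j=13: r + 12k = 1753.232 → ⌈·⌉ = 1754
j=14: r + 13k = 1888.1695 → ⌈·⌉ = 1889
j=15: r + 14k = 2023.107 → ⌈·⌉ = 2024
j=16: r + 15k = 2158.0445 → ⌈·⌉ = 2159

134, 269, 404, 539, 674, 809, 944, 1079, 1214, 1349, 1484, 1619, 1754, 1889, 2024, 2159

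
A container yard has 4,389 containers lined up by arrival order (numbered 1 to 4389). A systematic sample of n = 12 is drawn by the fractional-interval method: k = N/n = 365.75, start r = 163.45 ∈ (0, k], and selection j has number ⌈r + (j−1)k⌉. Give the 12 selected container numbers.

j=1: r + 0k = 163.45 → ⌈·⌉ = 164
j=2: r + 1k = 529.2 → ⌈·⌉ = 530
j=3: r + 2k = 894.95 → ⌈·⌉ = 895
j=4: r + 3k = 1260.7 → ⌈·⌉ = 1261
j=5: r + 4k = 1626.45 → ⌈·⌉ = 1627
j=6: r + 5k = 1992.2 → ⌈·⌉ = 1993
j=7: r + 6k = 2357.95 → ⌈·⌉ = 2358
j=8: r + 7k = 2723.7 → ⌈·⌉ = 2724
j=9: r + 8k = 3089.45 → ⌈·⌉ = 3090
j=10: r + 9k = 3455.2 → ⌈·⌉ = 3456
j=11: r + 10k = 3820.95 → ⌈·⌉ = 3821
j=12: r + 11k = 4186.7 → ⌈·⌉ = 4187

164, 530, 895, 1261, 1627, 1993, 2358, 2724, 3090, 3456, 3821, 4187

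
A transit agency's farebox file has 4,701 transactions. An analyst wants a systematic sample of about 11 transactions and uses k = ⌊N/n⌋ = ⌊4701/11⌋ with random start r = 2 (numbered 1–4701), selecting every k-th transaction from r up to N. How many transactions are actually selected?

12

k = ⌊4701/11⌋ = 427
Achieved size = ⌊(4701 − 2)/427⌋ + 1 = ⌊4699/427⌋ + 1 = 11 + 1 = 12
(last selection: 2 + 11×427 = 4699 ≤ 4701; next would be 5126 > 4701)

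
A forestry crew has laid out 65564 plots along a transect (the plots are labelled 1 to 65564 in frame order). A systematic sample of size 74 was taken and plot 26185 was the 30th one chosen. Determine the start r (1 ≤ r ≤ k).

k = 65564/74 = 886
r = 26185 − (30−1)×886 = 26185 − 25694 = 491

491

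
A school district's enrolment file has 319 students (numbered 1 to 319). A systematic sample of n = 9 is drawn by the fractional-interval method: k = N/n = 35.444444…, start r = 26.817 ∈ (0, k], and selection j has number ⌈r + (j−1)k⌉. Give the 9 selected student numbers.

27, 63, 98, 134, 169, 205, 240, 275, 311

j=1: r + 0k = 26.817 → ⌈·⌉ = 27
j=2: r + 1k = 62.261444… → ⌈·⌉ = 63
j=3: r + 2k = 97.705888… → ⌈·⌉ = 98
j=4: r + 3k = 133.150333… → ⌈·⌉ = 134
j=5: r + 4k = 168.594777… → ⌈·⌉ = 169
j=6: r + 5k = 204.039222… → ⌈·⌉ = 205
j=7: r + 6k = 239.483666… → ⌈·⌉ = 240
j=8: r + 7k = 274.928111… → ⌈·⌉ = 275
j=9: r + 8k = 310.372555… → ⌈·⌉ = 311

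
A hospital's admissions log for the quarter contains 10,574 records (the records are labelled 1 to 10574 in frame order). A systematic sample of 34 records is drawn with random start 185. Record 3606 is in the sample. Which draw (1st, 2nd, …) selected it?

12

k = 10574/34 = 311
position = (3606 − 185)/311 + 1 = 3421/311 + 1 = 11 + 1 = 12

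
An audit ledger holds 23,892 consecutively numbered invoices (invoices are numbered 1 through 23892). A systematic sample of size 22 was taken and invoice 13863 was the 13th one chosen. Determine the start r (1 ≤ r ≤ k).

831

k = 23892/22 = 1086
r = 13863 − (13−1)×1086 = 13863 − 13032 = 831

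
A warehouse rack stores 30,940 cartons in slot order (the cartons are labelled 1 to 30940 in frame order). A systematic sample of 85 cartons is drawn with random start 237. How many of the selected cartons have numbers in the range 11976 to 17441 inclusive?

k = 30940/85 = 364
First selection ≥ 11976: 237 + ⌈(11976−237)/364⌉·364 = 237 + 33×364 = 12249
Last selection ≤ 17441: 237 + ⌊(17441−237)/364⌋·364 = 237 + 47×364 = 17345
Count = 47 − 33 + 1 = 15

15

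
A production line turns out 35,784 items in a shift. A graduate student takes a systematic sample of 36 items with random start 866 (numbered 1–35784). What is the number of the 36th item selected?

k = 35784/36 = 994
36th selection = r + (36−1)·k = 866 + 35×994 = 866 + 34790 = 35656

35656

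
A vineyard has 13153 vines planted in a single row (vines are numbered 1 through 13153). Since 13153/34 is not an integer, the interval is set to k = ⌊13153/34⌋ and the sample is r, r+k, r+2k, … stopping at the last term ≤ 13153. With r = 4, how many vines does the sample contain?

k = ⌊13153/34⌋ = 386
Achieved size = ⌊(13153 − 4)/386⌋ + 1 = ⌊13149/386⌋ + 1 = 34 + 1 = 35
(last selection: 4 + 34×386 = 13128 ≤ 13153; next would be 13514 > 13153)

35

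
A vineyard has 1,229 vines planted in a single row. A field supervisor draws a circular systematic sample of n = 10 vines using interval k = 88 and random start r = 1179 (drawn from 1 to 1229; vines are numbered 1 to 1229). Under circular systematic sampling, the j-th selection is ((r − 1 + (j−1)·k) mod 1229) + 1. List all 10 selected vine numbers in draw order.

Selection 1: 1179
Selection 2: 1179 + 88 = 1267 → 1267 − 1229 = 38
Selection 3: 38 + 88 = 126
Selection 4: 126 + 88 = 214
Selection 5: 214 + 88 = 302
Selection 6: 302 + 88 = 390
Selection 7: 390 + 88 = 478
Selection 8: 478 + 88 = 566
Selection 9: 566 + 88 = 654
Selection 10: 654 + 88 = 742

1179, 38, 126, 214, 302, 390, 478, 566, 654, 742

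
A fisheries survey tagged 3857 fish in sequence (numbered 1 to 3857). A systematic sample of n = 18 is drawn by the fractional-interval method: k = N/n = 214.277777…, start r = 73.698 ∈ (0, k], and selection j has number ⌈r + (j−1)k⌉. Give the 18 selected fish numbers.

74, 288, 503, 717, 931, 1146, 1360, 1574, 1788, 2003, 2217, 2431, 2646, 2860, 3074, 3288, 3503, 3717

j=1: r + 0k = 73.698 → ⌈·⌉ = 74
j=2: r + 1k = 287.975777… → ⌈·⌉ = 288
j=3: r + 2k = 502.253555… → ⌈·⌉ = 503
j=4: r + 3k = 716.531333… → ⌈·⌉ = 717
j=5: r + 4k = 930.809111… → ⌈·⌉ = 931
j=6: r + 5k = 1145.086888… → ⌈·⌉ = 1146
j=7: r + 6k = 1359.364666… → ⌈·⌉ = 1360
j=8: r + 7k = 1573.642444… → ⌈·⌉ = 1574
j=9: r + 8k = 1787.920222… → ⌈·⌉ = 1788
j=10: r + 9k = 2002.198 → ⌈·⌉ = 2003
j=11: r + 10k = 2216.475777… → ⌈·⌉ = 2217
j=12: r + 11k = 2430.753555… → ⌈·⌉ = 2431
j=13: r + 12k = 2645.031333… → ⌈·⌉ = 2646
j=14: r + 13k = 2859.309111… → ⌈·⌉ = 2860
j=15: r + 14k = 3073.586888… → ⌈·⌉ = 3074
j=16: r + 15k = 3287.864666… → ⌈·⌉ = 3288
j=17: r + 16k = 3502.142444… → ⌈·⌉ = 3503
j=18: r + 17k = 3716.420222… → ⌈·⌉ = 3717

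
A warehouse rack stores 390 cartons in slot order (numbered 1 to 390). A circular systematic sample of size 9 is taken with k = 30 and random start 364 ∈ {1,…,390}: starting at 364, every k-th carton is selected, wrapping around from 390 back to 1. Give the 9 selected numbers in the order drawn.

364, 4, 34, 64, 94, 124, 154, 184, 214

Selection 1: 364
Selection 2: 364 + 30 = 394 → 394 − 390 = 4
Selection 3: 4 + 30 = 34
Selection 4: 34 + 30 = 64
Selection 5: 64 + 30 = 94
Selection 6: 94 + 30 = 124
Selection 7: 124 + 30 = 154
Selection 8: 154 + 30 = 184
Selection 9: 184 + 30 = 214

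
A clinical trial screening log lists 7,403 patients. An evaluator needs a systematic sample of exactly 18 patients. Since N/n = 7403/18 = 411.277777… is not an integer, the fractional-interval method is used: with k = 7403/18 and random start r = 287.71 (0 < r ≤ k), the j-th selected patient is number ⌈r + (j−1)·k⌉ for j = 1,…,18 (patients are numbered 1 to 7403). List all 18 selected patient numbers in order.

j=1: r + 0k = 287.71 → ⌈·⌉ = 288
j=2: r + 1k = 698.987777… → ⌈·⌉ = 699
j=3: r + 2k = 1110.265555… → ⌈·⌉ = 1111
j=4: r + 3k = 1521.543333… → ⌈·⌉ = 1522
j=5: r + 4k = 1932.821111… → ⌈·⌉ = 1933
j=6: r + 5k = 2344.098888… → ⌈·⌉ = 2345
j=7: r + 6k = 2755.376666… → ⌈·⌉ = 2756
j=8: r + 7k = 3166.654444… → ⌈·⌉ = 3167
j=9: r + 8k = 3577.932222… → ⌈·⌉ = 3578
j=10: r + 9k = 3989.21 → ⌈·⌉ = 3990
j=11: r + 10k = 4400.487777… → ⌈·⌉ = 4401
j=12: r + 11k = 4811.765555… → ⌈·⌉ = 4812
j=13: r + 12k = 5223.043333… → ⌈·⌉ = 5224
j=14: r + 13k = 5634.321111… → ⌈·⌉ = 5635
j=15: r + 14k = 6045.598888… → ⌈·⌉ = 6046
j=16: r + 15k = 6456.876666… → ⌈·⌉ = 6457
j=17: r + 16k = 6868.154444… → ⌈·⌉ = 6869
j=18: r + 17k = 7279.432222… → ⌈·⌉ = 7280

288, 699, 1111, 1522, 1933, 2345, 2756, 3167, 3578, 3990, 4401, 4812, 5224, 5635, 6046, 6457, 6869, 7280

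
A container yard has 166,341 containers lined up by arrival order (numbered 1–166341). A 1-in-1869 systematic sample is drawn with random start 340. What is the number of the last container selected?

164812

k = 1869
89th selection = r + (89−1)·k = 340 + 88×1869 = 340 + 164472 = 164812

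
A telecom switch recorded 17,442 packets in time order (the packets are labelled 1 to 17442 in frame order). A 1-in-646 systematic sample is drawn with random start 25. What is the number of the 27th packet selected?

16821

k = 646
27th selection = r + (27−1)·k = 25 + 26×646 = 25 + 16796 = 16821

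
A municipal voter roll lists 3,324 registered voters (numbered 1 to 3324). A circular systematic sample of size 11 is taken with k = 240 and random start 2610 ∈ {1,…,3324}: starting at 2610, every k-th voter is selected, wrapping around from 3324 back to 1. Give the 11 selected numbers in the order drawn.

Selection 1: 2610
Selection 2: 2610 + 240 = 2850
Selection 3: 2850 + 240 = 3090
Selection 4: 3090 + 240 = 3330 → 3330 − 3324 = 6
Selection 5: 6 + 240 = 246
Selection 6: 246 + 240 = 486
Selection 7: 486 + 240 = 726
Selection 8: 726 + 240 = 966
Selection 9: 966 + 240 = 1206
Selection 10: 1206 + 240 = 1446
Selection 11: 1446 + 240 = 1686

2610, 2850, 3090, 6, 246, 486, 726, 966, 1206, 1446, 1686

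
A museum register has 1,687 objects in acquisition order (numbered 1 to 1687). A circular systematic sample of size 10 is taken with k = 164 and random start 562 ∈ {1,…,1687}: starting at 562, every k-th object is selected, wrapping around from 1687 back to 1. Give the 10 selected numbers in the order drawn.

562, 726, 890, 1054, 1218, 1382, 1546, 23, 187, 351

Selection 1: 562
Selection 2: 562 + 164 = 726
Selection 3: 726 + 164 = 890
Selection 4: 890 + 164 = 1054
Selection 5: 1054 + 164 = 1218
Selection 6: 1218 + 164 = 1382
Selection 7: 1382 + 164 = 1546
Selection 8: 1546 + 164 = 1710 → 1710 − 1687 = 23
Selection 9: 23 + 164 = 187
Selection 10: 187 + 164 = 351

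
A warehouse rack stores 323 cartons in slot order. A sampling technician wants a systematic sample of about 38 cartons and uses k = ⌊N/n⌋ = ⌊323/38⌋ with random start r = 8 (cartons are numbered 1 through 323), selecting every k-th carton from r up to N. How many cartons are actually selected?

40

k = ⌊323/38⌋ = 8
Achieved size = ⌊(323 − 8)/8⌋ + 1 = ⌊315/8⌋ + 1 = 39 + 1 = 40
(last selection: 8 + 39×8 = 320 ≤ 323; next would be 328 > 323)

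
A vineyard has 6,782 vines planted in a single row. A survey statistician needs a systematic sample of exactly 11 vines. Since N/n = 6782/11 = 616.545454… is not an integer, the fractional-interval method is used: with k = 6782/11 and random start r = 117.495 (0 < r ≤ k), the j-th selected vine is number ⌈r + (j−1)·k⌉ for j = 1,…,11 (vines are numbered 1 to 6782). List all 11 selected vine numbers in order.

118, 735, 1351, 1968, 2584, 3201, 3817, 4434, 5050, 5667, 6283

j=1: r + 0k = 117.495 → ⌈·⌉ = 118
j=2: r + 1k = 734.040454… → ⌈·⌉ = 735
j=3: r + 2k = 1350.585909… → ⌈·⌉ = 1351
j=4: r + 3k = 1967.131363… → ⌈·⌉ = 1968
j=5: r + 4k = 2583.676818… → ⌈·⌉ = 2584
j=6: r + 5k = 3200.222272… → ⌈·⌉ = 3201
j=7: r + 6k = 3816.767727… → ⌈·⌉ = 3817
j=8: r + 7k = 4433.313181… → ⌈·⌉ = 4434
j=9: r + 8k = 5049.858636… → ⌈·⌉ = 5050
j=10: r + 9k = 5666.404090… → ⌈·⌉ = 5667
j=11: r + 10k = 6282.949545… → ⌈·⌉ = 6283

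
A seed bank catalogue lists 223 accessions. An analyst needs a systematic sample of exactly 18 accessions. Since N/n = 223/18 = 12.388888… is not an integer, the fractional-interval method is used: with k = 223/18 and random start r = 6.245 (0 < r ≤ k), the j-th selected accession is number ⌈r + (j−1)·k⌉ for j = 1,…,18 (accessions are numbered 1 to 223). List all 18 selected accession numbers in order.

7, 19, 32, 44, 56, 69, 81, 93, 106, 118, 131, 143, 155, 168, 180, 193, 205, 217

j=1: r + 0k = 6.245 → ⌈·⌉ = 7
j=2: r + 1k = 18.633888… → ⌈·⌉ = 19
j=3: r + 2k = 31.022777… → ⌈·⌉ = 32
j=4: r + 3k = 43.411666… → ⌈·⌉ = 44
j=5: r + 4k = 55.800555… → ⌈·⌉ = 56
j=6: r + 5k = 68.189444… → ⌈·⌉ = 69
j=7: r + 6k = 80.578333… → ⌈·⌉ = 81
j=8: r + 7k = 92.967222… → ⌈·⌉ = 93
j=9: r + 8k = 105.356111… → ⌈·⌉ = 106
j=10: r + 9k = 117.745 → ⌈·⌉ = 118
j=11: r + 10k = 130.133888… → ⌈·⌉ = 131
j=12: r + 11k = 142.522777… → ⌈·⌉ = 143
j=13: r + 12k = 154.911666… → ⌈·⌉ = 155
j=14: r + 13k = 167.300555… → ⌈·⌉ = 168
j=15: r + 14k = 179.689444… → ⌈·⌉ = 180
j=16: r + 15k = 192.078333… → ⌈·⌉ = 193
j=17: r + 16k = 204.467222… → ⌈·⌉ = 205
j=18: r + 17k = 216.856111… → ⌈·⌉ = 217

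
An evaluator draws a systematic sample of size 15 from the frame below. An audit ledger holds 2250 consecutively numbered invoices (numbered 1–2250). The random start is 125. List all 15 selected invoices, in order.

125, 275, 425, 575, 725, 875, 1025, 1175, 1325, 1475, 1625, 1775, 1925, 2075, 2225

k = N/n = 2250/15 = 150
invoice 1: 125
invoice 2: 125 + 150 = 275
invoice 3: 275 + 150 = 425
invoice 4: 425 + 150 = 575
invoice 5: 575 + 150 = 725
invoice 6: 725 + 150 = 875
invoice 7: 875 + 150 = 1025
invoice 8: 1025 + 150 = 1175
invoice 9: 1175 + 150 = 1325
invoice 10: 1325 + 150 = 1475
invoice 11: 1475 + 150 = 1625
invoice 12: 1625 + 150 = 1775
invoice 13: 1775 + 150 = 1925
invoice 14: 1925 + 150 = 2075
invoice 15: 2075 + 150 = 2225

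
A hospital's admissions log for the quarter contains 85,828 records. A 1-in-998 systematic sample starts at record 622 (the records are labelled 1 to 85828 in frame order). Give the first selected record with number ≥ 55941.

56510

k = 998
Steps past start: ⌈(55941 − 622)/998⌉ = ⌈55319/998⌉ = 56
Selected record: 622 + 56×998 = 56510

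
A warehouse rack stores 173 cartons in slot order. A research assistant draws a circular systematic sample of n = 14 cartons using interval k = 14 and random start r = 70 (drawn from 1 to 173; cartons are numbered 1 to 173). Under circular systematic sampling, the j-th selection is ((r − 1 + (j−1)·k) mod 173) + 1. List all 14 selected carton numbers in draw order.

70, 84, 98, 112, 126, 140, 154, 168, 9, 23, 37, 51, 65, 79

Selection 1: 70
Selection 2: 70 + 14 = 84
Selection 3: 84 + 14 = 98
Selection 4: 98 + 14 = 112
Selection 5: 112 + 14 = 126
Selection 6: 126 + 14 = 140
Selection 7: 140 + 14 = 154
Selection 8: 154 + 14 = 168
Selection 9: 168 + 14 = 182 → 182 − 173 = 9
Selection 10: 9 + 14 = 23
Selection 11: 23 + 14 = 37
Selection 12: 37 + 14 = 51
Selection 13: 51 + 14 = 65
Selection 14: 65 + 14 = 79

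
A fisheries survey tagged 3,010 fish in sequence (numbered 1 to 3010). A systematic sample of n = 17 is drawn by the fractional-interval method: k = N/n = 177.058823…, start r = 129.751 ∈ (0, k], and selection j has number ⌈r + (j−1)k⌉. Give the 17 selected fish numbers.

j=1: r + 0k = 129.751 → ⌈·⌉ = 130
j=2: r + 1k = 306.809823… → ⌈·⌉ = 307
j=3: r + 2k = 483.868647… → ⌈·⌉ = 484
j=4: r + 3k = 660.927470… → ⌈·⌉ = 661
j=5: r + 4k = 837.986294… → ⌈·⌉ = 838
j=6: r + 5k = 1015.045117… → ⌈·⌉ = 1016
j=7: r + 6k = 1192.103941… → ⌈·⌉ = 1193
j=8: r + 7k = 1369.162764… → ⌈·⌉ = 1370
j=9: r + 8k = 1546.221588… → ⌈·⌉ = 1547
j=10: r + 9k = 1723.280411… → ⌈·⌉ = 1724
j=11: r + 10k = 1900.339235… → ⌈·⌉ = 1901
j=12: r + 11k = 2077.398058… → ⌈·⌉ = 2078
j=13: r + 12k = 2254.456882… → ⌈·⌉ = 2255
j=14: r + 13k = 2431.515705… → ⌈·⌉ = 2432
j=15: r + 14k = 2608.574529… → ⌈·⌉ = 2609
j=16: r + 15k = 2785.633352… → ⌈·⌉ = 2786
j=17: r + 16k = 2962.692176… → ⌈·⌉ = 2963

130, 307, 484, 661, 838, 1016, 1193, 1370, 1547, 1724, 1901, 2078, 2255, 2432, 2609, 2786, 2963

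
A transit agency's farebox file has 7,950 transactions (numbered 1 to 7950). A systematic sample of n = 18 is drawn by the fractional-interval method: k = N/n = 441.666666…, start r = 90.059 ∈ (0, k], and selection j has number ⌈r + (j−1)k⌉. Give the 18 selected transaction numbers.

91, 532, 974, 1416, 1857, 2299, 2741, 3182, 3624, 4066, 4507, 4949, 5391, 5832, 6274, 6716, 7157, 7599

j=1: r + 0k = 90.059 → ⌈·⌉ = 91
j=2: r + 1k = 531.725666… → ⌈·⌉ = 532
j=3: r + 2k = 973.392333… → ⌈·⌉ = 974
j=4: r + 3k = 1415.059 → ⌈·⌉ = 1416
j=5: r + 4k = 1856.725666… → ⌈·⌉ = 1857
j=6: r + 5k = 2298.392333… → ⌈·⌉ = 2299
j=7: r + 6k = 2740.059 → ⌈·⌉ = 2741
j=8: r + 7k = 3181.725666… → ⌈·⌉ = 3182
j=9: r + 8k = 3623.392333… → ⌈·⌉ = 3624
j=10: r + 9k = 4065.059 → ⌈·⌉ = 4066
j=11: r + 10k = 4506.725666… → ⌈·⌉ = 4507
j=12: r + 11k = 4948.392333… → ⌈·⌉ = 4949
j=13: r + 12k = 5390.059 → ⌈·⌉ = 5391
j=14: r + 13k = 5831.725666… → ⌈·⌉ = 5832
j=15: r + 14k = 6273.392333… → ⌈·⌉ = 6274
j=16: r + 15k = 6715.059 → ⌈·⌉ = 6716
j=17: r + 16k = 7156.725666… → ⌈·⌉ = 7157
j=18: r + 17k = 7598.392333… → ⌈·⌉ = 7599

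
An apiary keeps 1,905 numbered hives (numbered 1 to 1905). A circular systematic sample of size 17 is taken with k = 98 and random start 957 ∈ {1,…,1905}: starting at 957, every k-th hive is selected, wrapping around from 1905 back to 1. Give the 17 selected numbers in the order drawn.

Selection 1: 957
Selection 2: 957 + 98 = 1055
Selection 3: 1055 + 98 = 1153
Selection 4: 1153 + 98 = 1251
Selection 5: 1251 + 98 = 1349
Selection 6: 1349 + 98 = 1447
Selection 7: 1447 + 98 = 1545
Selection 8: 1545 + 98 = 1643
Selection 9: 1643 + 98 = 1741
Selection 10: 1741 + 98 = 1839
Selection 11: 1839 + 98 = 1937 → 1937 − 1905 = 32
Selection 12: 32 + 98 = 130
Selection 13: 130 + 98 = 228
Selection 14: 228 + 98 = 326
Selection 15: 326 + 98 = 424
Selection 16: 424 + 98 = 522
Selection 17: 522 + 98 = 620

957, 1055, 1153, 1251, 1349, 1447, 1545, 1643, 1741, 1839, 32, 130, 228, 326, 424, 522, 620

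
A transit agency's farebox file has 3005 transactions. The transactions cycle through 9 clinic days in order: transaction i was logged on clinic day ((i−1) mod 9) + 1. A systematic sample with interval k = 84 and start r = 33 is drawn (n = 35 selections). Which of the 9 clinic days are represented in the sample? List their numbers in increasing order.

Consecutive selections differ by k = 84, so their clinic day numbers differ by 84 mod 9 = 3.
gcd(84, 9) = 3, so the sample visits 9/3 = 3 distinct residues mod 9.
Start 33 is clinic day 6; the clinic days hit are 3, 6, 9.

3, 6, 9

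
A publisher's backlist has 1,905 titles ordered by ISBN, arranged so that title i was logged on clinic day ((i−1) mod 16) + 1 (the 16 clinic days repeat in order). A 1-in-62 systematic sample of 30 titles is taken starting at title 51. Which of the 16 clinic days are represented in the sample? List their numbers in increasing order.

Consecutive selections differ by k = 62, so their clinic day numbers differ by 62 mod 16 = 14.
gcd(62, 16) = 2, so the sample visits 16/2 = 8 distinct residues mod 16.
Start 51 is clinic day 3; the clinic days hit are 1, 3, 5, 7, 9, 11, 13, 15.

1, 3, 5, 7, 9, 11, 13, 15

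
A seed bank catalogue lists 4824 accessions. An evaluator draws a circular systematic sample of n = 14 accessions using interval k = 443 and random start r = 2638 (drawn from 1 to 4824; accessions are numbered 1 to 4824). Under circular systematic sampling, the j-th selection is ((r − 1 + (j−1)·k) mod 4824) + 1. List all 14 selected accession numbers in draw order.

Selection 1: 2638
Selection 2: 2638 + 443 = 3081
Selection 3: 3081 + 443 = 3524
Selection 4: 3524 + 443 = 3967
Selection 5: 3967 + 443 = 4410
Selection 6: 4410 + 443 = 4853 → 4853 − 4824 = 29
Selection 7: 29 + 443 = 472
Selection 8: 472 + 443 = 915
Selection 9: 915 + 443 = 1358
Selection 10: 1358 + 443 = 1801
Selection 11: 1801 + 443 = 2244
Selection 12: 2244 + 443 = 2687
Selection 13: 2687 + 443 = 3130
Selection 14: 3130 + 443 = 3573

2638, 3081, 3524, 3967, 4410, 29, 472, 915, 1358, 1801, 2244, 2687, 3130, 3573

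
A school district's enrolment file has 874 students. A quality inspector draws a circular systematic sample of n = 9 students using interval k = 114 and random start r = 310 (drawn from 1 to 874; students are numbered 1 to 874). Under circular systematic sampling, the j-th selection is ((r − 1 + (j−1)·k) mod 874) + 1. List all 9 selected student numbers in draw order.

Selection 1: 310
Selection 2: 310 + 114 = 424
Selection 3: 424 + 114 = 538
Selection 4: 538 + 114 = 652
Selection 5: 652 + 114 = 766
Selection 6: 766 + 114 = 880 → 880 − 874 = 6
Selection 7: 6 + 114 = 120
Selection 8: 120 + 114 = 234
Selection 9: 234 + 114 = 348

310, 424, 538, 652, 766, 6, 120, 234, 348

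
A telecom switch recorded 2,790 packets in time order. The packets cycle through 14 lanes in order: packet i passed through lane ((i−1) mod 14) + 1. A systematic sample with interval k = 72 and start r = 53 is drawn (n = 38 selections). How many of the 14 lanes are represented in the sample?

7

Consecutive selections differ by k = 72, so their lane numbers differ by 72 mod 14 = 2.
gcd(72, 14) = 2, so the sample visits 14/2 = 7 distinct residues mod 14.
Start 53 is lane 11; the lanes hit are 1, 3, 5, 7, 9, 11, 13.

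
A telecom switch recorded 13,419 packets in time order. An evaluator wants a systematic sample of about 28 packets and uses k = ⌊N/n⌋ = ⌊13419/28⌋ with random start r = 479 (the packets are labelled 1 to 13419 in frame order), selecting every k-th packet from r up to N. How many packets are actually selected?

k = ⌊13419/28⌋ = 479
Achieved size = ⌊(13419 − 479)/479⌋ + 1 = ⌊12940/479⌋ + 1 = 27 + 1 = 28
(last selection: 479 + 27×479 = 13412 ≤ 13419; next would be 13891 > 13419)

28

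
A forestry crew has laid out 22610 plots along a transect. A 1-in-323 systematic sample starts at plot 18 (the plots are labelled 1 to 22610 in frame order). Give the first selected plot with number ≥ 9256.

9385

k = 323
Steps past start: ⌈(9256 − 18)/323⌉ = ⌈9238/323⌉ = 29
Selected plot: 18 + 29×323 = 9385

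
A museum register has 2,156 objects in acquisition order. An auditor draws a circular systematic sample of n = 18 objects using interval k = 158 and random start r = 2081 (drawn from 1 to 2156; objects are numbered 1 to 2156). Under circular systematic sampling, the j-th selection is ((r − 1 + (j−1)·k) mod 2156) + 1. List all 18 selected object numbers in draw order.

2081, 83, 241, 399, 557, 715, 873, 1031, 1189, 1347, 1505, 1663, 1821, 1979, 2137, 139, 297, 455

Selection 1: 2081
Selection 2: 2081 + 158 = 2239 → 2239 − 2156 = 83
Selection 3: 83 + 158 = 241
Selection 4: 241 + 158 = 399
Selection 5: 399 + 158 = 557
Selection 6: 557 + 158 = 715
Selection 7: 715 + 158 = 873
Selection 8: 873 + 158 = 1031
Selection 9: 1031 + 158 = 1189
Selection 10: 1189 + 158 = 1347
Selection 11: 1347 + 158 = 1505
Selection 12: 1505 + 158 = 1663
Selection 13: 1663 + 158 = 1821
Selection 14: 1821 + 158 = 1979
Selection 15: 1979 + 158 = 2137
Selection 16: 2137 + 158 = 2295 → 2295 − 2156 = 139
Selection 17: 139 + 158 = 297
Selection 18: 297 + 158 = 455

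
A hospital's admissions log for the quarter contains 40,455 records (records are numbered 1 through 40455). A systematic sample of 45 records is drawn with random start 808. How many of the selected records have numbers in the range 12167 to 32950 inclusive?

k = 40455/45 = 899
First selection ≥ 12167: 808 + ⌈(12167−808)/899⌉·899 = 808 + 13×899 = 12495
Last selection ≤ 32950: 808 + ⌊(32950−808)/899⌋·899 = 808 + 35×899 = 32273
Count = 35 − 13 + 1 = 23

23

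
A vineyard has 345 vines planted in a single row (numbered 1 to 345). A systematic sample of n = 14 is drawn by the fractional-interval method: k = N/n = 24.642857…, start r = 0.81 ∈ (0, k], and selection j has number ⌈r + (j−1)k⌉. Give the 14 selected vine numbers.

j=1: r + 0k = 0.81 → ⌈·⌉ = 1
j=2: r + 1k = 25.452857… → ⌈·⌉ = 26
j=3: r + 2k = 50.095714… → ⌈·⌉ = 51
j=4: r + 3k = 74.738571… → ⌈·⌉ = 75
j=5: r + 4k = 99.381428… → ⌈·⌉ = 100
j=6: r + 5k = 124.024285… → ⌈·⌉ = 125
j=7: r + 6k = 148.667142… → ⌈·⌉ = 149
j=8: r + 7k = 173.31 → ⌈·⌉ = 174
j=9: r + 8k = 197.952857… → ⌈·⌉ = 198
j=10: r + 9k = 222.595714… → ⌈·⌉ = 223
j=11: r + 10k = 247.238571… → ⌈·⌉ = 248
j=12: r + 11k = 271.881428… → ⌈·⌉ = 272
j=13: r + 12k = 296.524285… → ⌈·⌉ = 297
j=14: r + 13k = 321.167142… → ⌈·⌉ = 322

1, 26, 51, 75, 100, 125, 149, 174, 198, 223, 248, 272, 297, 322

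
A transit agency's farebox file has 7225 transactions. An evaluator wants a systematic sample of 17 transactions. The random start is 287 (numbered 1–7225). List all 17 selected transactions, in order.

k = N/n = 7225/17 = 425
transaction 1: 287
transaction 2: 287 + 425 = 712
transaction 3: 712 + 425 = 1137
transaction 4: 1137 + 425 = 1562
transaction 5: 1562 + 425 = 1987
transaction 6: 1987 + 425 = 2412
transaction 7: 2412 + 425 = 2837
transaction 8: 2837 + 425 = 3262
transaction 9: 3262 + 425 = 3687
transaction 10: 3687 + 425 = 4112
transaction 11: 4112 + 425 = 4537
transaction 12: 4537 + 425 = 4962
transaction 13: 4962 + 425 = 5387
transaction 14: 5387 + 425 = 5812
transaction 15: 5812 + 425 = 6237
transaction 16: 6237 + 425 = 6662
transaction 17: 6662 + 425 = 7087

287, 712, 1137, 1562, 1987, 2412, 2837, 3262, 3687, 4112, 4537, 4962, 5387, 5812, 6237, 6662, 7087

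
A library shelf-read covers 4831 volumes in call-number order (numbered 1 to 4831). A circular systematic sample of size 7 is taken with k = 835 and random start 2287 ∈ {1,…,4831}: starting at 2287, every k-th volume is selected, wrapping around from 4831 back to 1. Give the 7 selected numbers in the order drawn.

2287, 3122, 3957, 4792, 796, 1631, 2466

Selection 1: 2287
Selection 2: 2287 + 835 = 3122
Selection 3: 3122 + 835 = 3957
Selection 4: 3957 + 835 = 4792
Selection 5: 4792 + 835 = 5627 → 5627 − 4831 = 796
Selection 6: 796 + 835 = 1631
Selection 7: 1631 + 835 = 2466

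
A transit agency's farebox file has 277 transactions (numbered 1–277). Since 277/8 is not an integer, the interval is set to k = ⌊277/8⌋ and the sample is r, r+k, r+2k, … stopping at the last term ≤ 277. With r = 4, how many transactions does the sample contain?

k = ⌊277/8⌋ = 34
Achieved size = ⌊(277 − 4)/34⌋ + 1 = ⌊273/34⌋ + 1 = 8 + 1 = 9
(last selection: 4 + 8×34 = 276 ≤ 277; next would be 310 > 277)

9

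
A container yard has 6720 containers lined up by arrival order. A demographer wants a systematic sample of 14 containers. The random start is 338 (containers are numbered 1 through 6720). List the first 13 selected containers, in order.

338, 818, 1298, 1778, 2258, 2738, 3218, 3698, 4178, 4658, 5138, 5618, 6098

k = N/n = 6720/14 = 480
container 1: 338
container 2: 338 + 480 = 818
container 3: 818 + 480 = 1298
container 4: 1298 + 480 = 1778
container 5: 1778 + 480 = 2258
container 6: 2258 + 480 = 2738
container 7: 2738 + 480 = 3218
container 8: 3218 + 480 = 3698
container 9: 3698 + 480 = 4178
container 10: 4178 + 480 = 4658
container 11: 4658 + 480 = 5138
container 12: 5138 + 480 = 5618
container 13: 5618 + 480 = 6098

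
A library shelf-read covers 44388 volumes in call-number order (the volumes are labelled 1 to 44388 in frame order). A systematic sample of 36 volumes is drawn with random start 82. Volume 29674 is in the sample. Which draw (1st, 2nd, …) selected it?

k = 44388/36 = 1233
position = (29674 − 82)/1233 + 1 = 29592/1233 + 1 = 24 + 1 = 25

25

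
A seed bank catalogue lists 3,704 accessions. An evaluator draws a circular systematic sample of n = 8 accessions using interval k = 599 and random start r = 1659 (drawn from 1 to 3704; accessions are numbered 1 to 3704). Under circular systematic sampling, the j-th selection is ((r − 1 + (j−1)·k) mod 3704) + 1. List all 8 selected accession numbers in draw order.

Selection 1: 1659
Selection 2: 1659 + 599 = 2258
Selection 3: 2258 + 599 = 2857
Selection 4: 2857 + 599 = 3456
Selection 5: 3456 + 599 = 4055 → 4055 − 3704 = 351
Selection 6: 351 + 599 = 950
Selection 7: 950 + 599 = 1549
Selection 8: 1549 + 599 = 2148

1659, 2258, 2857, 3456, 351, 950, 1549, 2148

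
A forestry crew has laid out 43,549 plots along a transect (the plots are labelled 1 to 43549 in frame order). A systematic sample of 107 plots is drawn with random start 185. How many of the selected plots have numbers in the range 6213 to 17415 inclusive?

k = 43549/107 = 407
First selection ≥ 6213: 185 + ⌈(6213−185)/407⌉·407 = 185 + 15×407 = 6290
Last selection ≤ 17415: 185 + ⌊(17415−185)/407⌋·407 = 185 + 42×407 = 17279
Count = 42 − 15 + 1 = 28

28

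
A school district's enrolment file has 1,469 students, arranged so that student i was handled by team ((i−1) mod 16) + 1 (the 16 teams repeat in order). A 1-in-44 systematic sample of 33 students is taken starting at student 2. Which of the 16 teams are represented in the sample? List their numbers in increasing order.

2, 6, 10, 14

Consecutive selections differ by k = 44, so their team numbers differ by 44 mod 16 = 12.
gcd(44, 16) = 4, so the sample visits 16/4 = 4 distinct residues mod 16.
Start 2 is team 2; the teams hit are 2, 6, 10, 14.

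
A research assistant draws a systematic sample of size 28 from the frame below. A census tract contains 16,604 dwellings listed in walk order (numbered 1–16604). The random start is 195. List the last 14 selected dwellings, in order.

k = N/n = 16604/28 = 593
15th selection = 195 + 14×593 = 8497
16th: 8497 + 593 = 9090
17th: 9090 + 593 = 9683
18th: 9683 + 593 = 10276
19th: 10276 + 593 = 10869
20th: 10869 + 593 = 11462
21st: 11462 + 593 = 12055
22nd: 12055 + 593 = 12648
23rd: 12648 + 593 = 13241
24th: 13241 + 593 = 13834
25th: 13834 + 593 = 14427
26th: 14427 + 593 = 15020
27th: 15020 + 593 = 15613
28th: 15613 + 593 = 16206

8497, 9090, 9683, 10276, 10869, 11462, 12055, 12648, 13241, 13834, 14427, 15020, 15613, 16206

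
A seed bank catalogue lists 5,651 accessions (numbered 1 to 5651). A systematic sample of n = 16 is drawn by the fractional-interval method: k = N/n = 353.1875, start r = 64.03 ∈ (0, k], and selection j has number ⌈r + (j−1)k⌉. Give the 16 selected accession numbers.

65, 418, 771, 1124, 1477, 1830, 2184, 2537, 2890, 3243, 3596, 3950, 4303, 4656, 5009, 5362

j=1: r + 0k = 64.03 → ⌈·⌉ = 65
j=2: r + 1k = 417.2175 → ⌈·⌉ = 418
j=3: r + 2k = 770.405 → ⌈·⌉ = 771
j=4: r + 3k = 1123.5925 → ⌈·⌉ = 1124
j=5: r + 4k = 1476.78 → ⌈·⌉ = 1477
j=6: r + 5k = 1829.9675 → ⌈·⌉ = 1830
j=7: r + 6k = 2183.155 → ⌈·⌉ = 2184
j=8: r + 7k = 2536.3425 → ⌈·⌉ = 2537
j=9: r + 8k = 2889.53 → ⌈·⌉ = 2890
j=10: r + 9k = 3242.7175 → ⌈·⌉ = 3243
j=11: r + 10k = 3595.905 → ⌈·⌉ = 3596
j=12: r + 11k = 3949.0925 → ⌈·⌉ = 3950
j=13: r + 12k = 4302.28 → ⌈·⌉ = 4303
j=14: r + 13k = 4655.4675 → ⌈·⌉ = 4656
j=15: r + 14k = 5008.655 → ⌈·⌉ = 5009
j=16: r + 15k = 5361.8425 → ⌈·⌉ = 5362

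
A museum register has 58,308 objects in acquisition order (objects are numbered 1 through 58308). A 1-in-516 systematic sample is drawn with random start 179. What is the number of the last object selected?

57971

k = 516
113th selection = r + (113−1)·k = 179 + 112×516 = 179 + 57792 = 57971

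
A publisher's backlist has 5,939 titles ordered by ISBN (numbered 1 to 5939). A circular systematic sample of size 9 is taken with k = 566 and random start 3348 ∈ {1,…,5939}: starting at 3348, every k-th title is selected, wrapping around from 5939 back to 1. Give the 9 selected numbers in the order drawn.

Selection 1: 3348
Selection 2: 3348 + 566 = 3914
Selection 3: 3914 + 566 = 4480
Selection 4: 4480 + 566 = 5046
Selection 5: 5046 + 566 = 5612
Selection 6: 5612 + 566 = 6178 → 6178 − 5939 = 239
Selection 7: 239 + 566 = 805
Selection 8: 805 + 566 = 1371
Selection 9: 1371 + 566 = 1937

3348, 3914, 4480, 5046, 5612, 239, 805, 1371, 1937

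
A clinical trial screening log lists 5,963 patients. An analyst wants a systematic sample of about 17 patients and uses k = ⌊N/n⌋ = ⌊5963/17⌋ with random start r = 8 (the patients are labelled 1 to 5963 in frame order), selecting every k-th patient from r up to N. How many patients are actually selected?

k = ⌊5963/17⌋ = 350
Achieved size = ⌊(5963 − 8)/350⌋ + 1 = ⌊5955/350⌋ + 1 = 17 + 1 = 18
(last selection: 8 + 17×350 = 5958 ≤ 5963; next would be 6308 > 5963)

18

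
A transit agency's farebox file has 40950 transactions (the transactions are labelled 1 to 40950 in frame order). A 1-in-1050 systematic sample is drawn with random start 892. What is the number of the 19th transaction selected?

k = 1050
19th selection = r + (19−1)·k = 892 + 18×1050 = 892 + 18900 = 19792

19792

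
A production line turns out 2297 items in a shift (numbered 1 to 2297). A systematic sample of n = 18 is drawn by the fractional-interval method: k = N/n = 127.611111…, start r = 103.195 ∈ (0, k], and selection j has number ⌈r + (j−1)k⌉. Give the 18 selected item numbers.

104, 231, 359, 487, 614, 742, 869, 997, 1125, 1252, 1380, 1507, 1635, 1763, 1890, 2018, 2145, 2273

j=1: r + 0k = 103.195 → ⌈·⌉ = 104
j=2: r + 1k = 230.806111… → ⌈·⌉ = 231
j=3: r + 2k = 358.417222… → ⌈·⌉ = 359
j=4: r + 3k = 486.028333… → ⌈·⌉ = 487
j=5: r + 4k = 613.639444… → ⌈·⌉ = 614
j=6: r + 5k = 741.250555… → ⌈·⌉ = 742
j=7: r + 6k = 868.861666… → ⌈·⌉ = 869
j=8: r + 7k = 996.472777… → ⌈·⌉ = 997
j=9: r + 8k = 1124.083888… → ⌈·⌉ = 1125
j=10: r + 9k = 1251.695 → ⌈·⌉ = 1252
j=11: r + 10k = 1379.306111… → ⌈·⌉ = 1380
j=12: r + 11k = 1506.917222… → ⌈·⌉ = 1507
j=13: r + 12k = 1634.528333… → ⌈·⌉ = 1635
j=14: r + 13k = 1762.139444… → ⌈·⌉ = 1763
j=15: r + 14k = 1889.750555… → ⌈·⌉ = 1890
j=16: r + 15k = 2017.361666… → ⌈·⌉ = 2018
j=17: r + 16k = 2144.972777… → ⌈·⌉ = 2145
j=18: r + 17k = 2272.583888… → ⌈·⌉ = 2273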